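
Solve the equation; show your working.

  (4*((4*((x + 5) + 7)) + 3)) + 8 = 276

Step 1. [(4*((4*((x + 5) + 7)) + 3)) + 8 = 276] 4 | LHS and 4 | 276: pull 4 out. So factor: ((4*((x + 5) + 7)) + 3) + 2 = 69.
Step 2. [((4*((x + 5) + 7)) + 3) + 2 = 69] the outer +2 inverts by subtracting 2. So sub: (4*((x + 5) + 7)) + 3 = 67.
Step 3. [(4*((x + 5) + 7)) + 3 = 67] the outer +3 inverts by subtracting 3 ⇒ sub: 4*((x + 5) + 7) = 64.
Step 4. [4*((x + 5) + 7) = 64] 4·(inner) — divide through by 4, so div: (x + 5) + 7 = 16.
Step 5. [(x + 5) + 7 = 16] 7 comes off first (subtract 7) ⇒ sub: x + 5 = 9.
Step 6. [x + 5 = 9] peel the +5: subtract 5 from each side ⇒ sub: x = 4.

Answer: x ∈ {4}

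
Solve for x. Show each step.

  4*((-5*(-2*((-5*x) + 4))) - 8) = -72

Step 1. [4*((-5*(-2*((-5*x) + 4))) - 8) = -72] 4 out front; divide by 4 ⇒ div: (-5*(-2*((-5*x) + 4))) - 8 = -18.
Step 2. [(-5*(-2*((-5*x) + 4))) - 8 = -18] add 8: x sits inside (… - 8), so sub: -5*(-2*((-5*x) + 4)) = -10.
Step 3. [-5*(-2*((-5*x) + 4)) = -10] LHS = -5·(…); ÷-5 both sides, so div: -2*((-5*x) + 4) = 2.
Step 4. [-2*((-5*x) + 4) = 2] LHS = -2·(…); ÷-2 both sides. So div: (-5*x) + 4 = -1.
Step 5. [(-5*x) + 4 = -1] peel the +4: subtract 4 from each side. So sub: -5*x = -5.
Step 6. [-5*x = -5] -5·(inner) — divide through by -5 ⇒ div: x = 1.

Answer: x ∈ {1}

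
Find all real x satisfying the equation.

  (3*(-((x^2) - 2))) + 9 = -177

Step 1. [(3*(-((x^2) - 2))) + 9 = -177] 3 | LHS and 3 | -177: pull 3 out ⇒ factor: (-((x^2) - 2)) + 3 = -59.
Step 2. [(-((x^2) - 2)) + 3 = -59] 3 comes off first (subtract 3). So sub: -((x^2) - 2) = -62.
Step 3. [-((x^2) - 2) = -62] flip signs both sides ⇒ neg: (x^2) - 2 = 62.
Step 4. [(x^2) - 2 = 62] peel the -2: add 2 from each side, so sub: x^2 = 64.
Step 5. [x^2 = 64] 64 ≥ 0, LHS is (·)² — take ±√. So sqrt: x = 8 or -8.

Answer: x ∈ {-8, 8}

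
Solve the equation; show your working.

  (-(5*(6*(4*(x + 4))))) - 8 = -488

Step 1. [(-(5*(6*(4*(x + 4))))) - 8 = -488] -8 is outermost — add 8 both sides, so sub: -(5*(6*(4*(x + 4)))) = -480.
Step 2. [-(5*(6*(4*(x + 4)))) = -480] flip signs both sides ⇒ neg: 5*(6*(4*(x + 4))) = 480.
Step 3. [5*(6*(4*(x + 4))) = 480] leading coefficient 5: divide by 5. So div: 6*(4*(x + 4)) = 96.
Step 4. [6*(4*(x + 4)) = 96] LHS = 6·(…); ÷6 both sides ⇒ div: 4*(x + 4) = 16.
Step 5. [4*(x + 4) = 16] 4·(inner) — divide through by 4. So div: x + 4 = 4.
Step 6. [x + 4 = 4] 4 comes off first (subtract 4). So sub: x = 0.

Answer: x ∈ {0}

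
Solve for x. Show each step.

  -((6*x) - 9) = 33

Step 1. [-((6*x) - 9) = 33] leading − — multiply by −1, so neg: (6*x) - 9 = -33.
Step 2. [(6*x) - 9 = -33] peel the -9: add 9 from each side ⇒ sub: 6*x = -24.
Step 3. [6*x = -24] divide by the outer 6, so div: x = -4.

Answer: x ∈ {-4}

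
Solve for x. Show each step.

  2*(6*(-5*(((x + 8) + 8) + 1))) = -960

Step 1. [2*(6*(-5*(((x + 8) + 8) + 1))) = -960] LHS = 2·(…); ÷2 both sides. So div: 6*(-5*(((x + 8) + 8) + 1)) = -480.
Step 2. [6*(-5*(((x + 8) + 8) + 1)) = -480] 6·(inner) — divide through by 6 ⇒ div: -5*(((x + 8) + 8) + 1) = -80.
Step 3. [-5*(((x + 8) + 8) + 1) = -80] LHS = -5·(…); ÷-5 both sides, so div: ((x + 8) + 8) + 1 = 16.
Step 4. [((x + 8) + 8) + 1 = 16] the outer +1 inverts by subtracting 1, so sub: (x + 8) + 8 = 15.
Step 5. [(x + 8) + 8 = 15] +8 is outermost — subtract 8 both sides, so sub: x + 8 = 7.
Step 6. [x + 8 = 7] subtract 8: x sits inside (… + 8). So sub: x = -1.

Answer: x ∈ {-1}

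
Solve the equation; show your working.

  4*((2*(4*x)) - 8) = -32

Step 1. [4*((2*(4*x)) - 8) = -32] LHS = 4·(…); ÷4 both sides. So div: (2*(4*x)) - 8 = -8.
Step 2. [(2*(4*x)) - 8 = -8] 2 | LHS and 2 | -8: pull 2 out. So factor: (4*x) - 4 = -4.
Step 3. [(4*x) - 4 = -4] 4 comes off first (add 4), so sub: 4*x = 0.
Step 4. [4*x = 0] 4 out front; divide by 4 ⇒ div: x = 0.

Answer: x ∈ {0}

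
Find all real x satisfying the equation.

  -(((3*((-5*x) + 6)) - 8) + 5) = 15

Step 1. [-(((3*((-5*x) + 6)) - 8) + 5) = 15] LHS negated; negate both sides, so neg: ((3*((-5*x) + 6)) - 8) + 5 = -15.
Step 2. [((3*((-5*x) + 6)) - 8) + 5 = -15] subtract 5: x sits inside (… + 5). So sub: (3*((-5*x) + 6)) - 8 = -20.
Step 3. [(3*((-5*x) + 6)) - 8 = -20] the outer -8 inverts by adding 8. So sub: 3*((-5*x) + 6) = -12.
Step 4. [3*((-5*x) + 6) = -12] divide by the outer 3. So div: (-5*x) + 6 = -4.
Step 5. [(-5*x) + 6 = -4] peel the +6: subtract 6 from each side ⇒ sub: -5*x = -10.
Step 6. [-5*x = -10] -5 out front; divide by -5, so div: x = 2.

Answer: x ∈ {2}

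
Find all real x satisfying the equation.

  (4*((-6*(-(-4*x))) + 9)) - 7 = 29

Step 1. [(4*((-6*(-(-4*x))) + 9)) - 7 = 29] 7 comes off first (add 7), so sub: 4*((-6*(-(-4*x))) + 9) = 36.
Step 2. [4*((-6*(-(-4*x))) + 9) = 36] leading coefficient 4: divide by 4 ⇒ div: (-6*(-(-4*x))) + 9 = 9.
Step 3. [(-6*(-(-4*x))) + 9 = 9] the outer +9 inverts by subtracting 9 ⇒ sub: -6*(-(-4*x)) = 0.
Step 4. [-6*(-(-4*x)) = 0] leading coefficient -6: divide by -6, so div: -(-4*x) = 0.
Step 5. [-(-4*x) = 0] LHS negated; negate both sides, so neg: -4*x = 0.
Step 6. [-4*x = 0] -4 out front; divide by -4, so div: x = 0.

Answer: x ∈ {0}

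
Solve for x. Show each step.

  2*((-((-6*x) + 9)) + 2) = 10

Step 1. [2*((-((-6*x) + 9)) + 2) = 10] divide by the outer 2, so div: (-((-6*x) + 9)) + 2 = 5.
Step 2. [(-((-6*x) + 9)) + 2 = 5] subtract 2: x sits inside (… + 2). So sub: -((-6*x) + 9) = 3.
Step 3. [-((-6*x) + 9) = 3] flip signs both sides. So neg: (-6*x) + 9 = -3.
Step 4. [(-6*x) + 9 = -3] the outer +9 inverts by subtracting 9, so sub: -6*x = -12.
Step 5. [-6*x = -12] leading coefficient -6: divide by -6. So div: x = 2.

Answer: x ∈ {2}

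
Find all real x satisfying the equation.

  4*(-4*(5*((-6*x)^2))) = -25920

Step 1. [4*(-4*(5*((-6*x)^2))) = -25920] LHS = 4·(…); ÷4 both sides, so div: -4*(5*((-6*x)^2)) = -6480.
Step 2. [-4*(5*((-6*x)^2)) = -6480] -4·(inner) — divide through by -4. So div: 5*((-6*x)^2) = 1620.
Step 3. [5*((-6*x)^2) = 1620] LHS = 5·(…); ÷5 both sides, so div: (-6*x)^2 = 324.
Step 4. [(-6*x)^2 = 324] √ both sides: 324 ≥ 0 gives two branches, so sqrt: -6*x = 18 or -18.
Step 5. [-6*x = 18 or -18] leading coefficient -6: divide by -6, so div: x = -3 or 3.

Answer: x ∈ {-3, 3}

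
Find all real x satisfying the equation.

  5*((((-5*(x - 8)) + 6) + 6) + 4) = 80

Step 1. [5*((((-5*(x - 8)) + 6) + 6) + 4) = 80] LHS = 5·(…); ÷5 both sides. So div: (((-5*(x - 8)) + 6) + 6) + 4 = 16.
Step 2. [(((-5*(x - 8)) + 6) + 6) + 4 = 16] the outer +4 inverts by subtracting 4 ⇒ sub: ((-5*(x - 8)) + 6) + 6 = 12.
Step 3. [((-5*(x - 8)) + 6) + 6 = 12] 6 comes off first (subtract 6), so sub: (-5*(x - 8)) + 6 = 6.
Step 4. [(-5*(x - 8)) + 6 = 6] +6 is outermost — subtract 6 both sides, so sub: -5*(x - 8) = 0.
Step 5. [-5*(x - 8) = 0] -5 out front; divide by -5. So div: x - 8 = 0.
Step 6. [x - 8 = 0] 8 comes off first (add 8) ⇒ sub: x = 8.

Answer: x ∈ {8}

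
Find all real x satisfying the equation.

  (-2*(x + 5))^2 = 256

Step 1. [(-2*(x + 5))^2 = 256] 256 ≥ 0, LHS is (·)² — take ±√, so sqrt: -2*(x + 5) = 16 or -16.
Step 2. [-2*(x + 5) = 16 or -16] LHS = -2·(…); ÷-2 both sides, so div: x + 5 = -8 or 8.
Step 3. [x + 5 = -8 or 8] subtract 5: x sits inside (… + 5). So sub: x = -13 or 3.

Answer: x ∈ {-13, 3}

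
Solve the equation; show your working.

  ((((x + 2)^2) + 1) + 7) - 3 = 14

Step 1. [((((x + 2)^2) + 1) + 7) - 3 = 14] 3 comes off first (add 3) ⇒ sub: (((x + 2)^2) + 1) + 7 = 17.
Step 2. [(((x + 2)^2) + 1) + 7 = 17] the outer +7 inverts by subtracting 7 ⇒ sub: ((x + 2)^2) + 1 = 10.
Step 3. [((x + 2)^2) + 1 = 10] the outer +1 inverts by subtracting 1. So sub: (x + 2)^2 = 9.
Step 4. [(x + 2)^2 = 9] 9 ≥ 0, LHS is (·)² — take ±√ ⇒ sqrt: x + 2 = 3 or -3.
Step 5. [x + 2 = 3 or -3] the outer +2 inverts by subtracting 2. So sub: x = 1 or -5.

Answer: x ∈ {-5, 1}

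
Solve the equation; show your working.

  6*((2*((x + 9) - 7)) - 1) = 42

Step 1. [6*((2*((x + 9) - 7)) - 1) = 42] LHS = 6·(…); ÷6 both sides ⇒ div: (2*((x + 9) - 7)) - 1 = 7.
Step 2. [(2*((x + 9) - 7)) - 1 = 7] the outer -1 inverts by adding 1. So sub: 2*((x + 9) - 7) = 8.
Step 3. [2*((x + 9) - 7) = 8] divide by the outer 2, so div: (x + 9) - 7 = 4.
Step 4. [(x + 9) - 7 = 4] the outer -7 inverts by adding 7, so sub: x + 9 = 11.
Step 5. [x + 9 = 11] peel the +9: subtract 9 from each side ⇒ sub: x = 2.

Answer: x ∈ {2}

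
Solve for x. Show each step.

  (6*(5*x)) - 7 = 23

Step 1. [(6*(5*x)) - 7 = 23] add 7: x sits inside (… - 7). So sub: 6*(5*x) = 30.
Step 2. [6*(5*x) = 30] LHS = 6·(…); ÷6 both sides, so div: 5*x = 5.
Step 3. [5*x = 5] divide by the outer 5. So div: x = 1.

Answer: x ∈ {1}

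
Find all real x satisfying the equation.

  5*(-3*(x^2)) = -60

Step 1. [5*(-3*(x^2)) = -60] divide by the outer 5 ⇒ div: -3*(x^2) = -12.
Step 2. [-3*(x^2) = -12] leading coefficient -3: divide by -3, so div: x^2 = 4.
Step 3. [x^2 = 4] √ both sides: 4 ≥ 0 gives two branches. So sqrt: x = 2 or -2.

Answer: x ∈ {-2, 2}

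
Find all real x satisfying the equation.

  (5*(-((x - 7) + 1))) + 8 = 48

Step 1. [(5*(-((x - 7) + 1))) + 8 = 48] subtract 8: x sits inside (… + 8), so sub: 5*(-((x - 7) + 1)) = 40.
Step 2. [5*(-((x - 7) + 1)) = 40] 5·(inner) — divide through by 5 ⇒ div: -((x - 7) + 1) = 8.
Step 3. [-((x - 7) + 1) = 8] LHS negated; negate both sides, so neg: (x - 7) + 1 = -8.
Step 4. [(x - 7) + 1 = -8] +1 is outermost — subtract 1 both sides. So sub: x - 7 = -9.
Step 5. [x - 7 = -9] -7 is outermost — add 7 both sides. So sub: x = -2.

Answer: x ∈ {-2}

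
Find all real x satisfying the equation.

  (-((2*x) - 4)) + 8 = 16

Step 1. [(-((2*x) - 4)) + 8 = 16] subtract 8: x sits inside (… + 8). So sub: -((2*x) - 4) = 8.
Step 2. [-((2*x) - 4) = 8] leading − — multiply by −1. So neg: (2*x) - 4 = -8.
Step 3. [(2*x) - 4 = -8] peel the -4: add 4 from each side. So sub: 2*x = -4.
Step 4. [2*x = -4] 2 out front; divide by 2 ⇒ div: x = -2.

Answer: x ∈ {-2}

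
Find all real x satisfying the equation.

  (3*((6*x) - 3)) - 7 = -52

Step 1. [(3*((6*x) - 3)) - 7 = -52] the outer -7 inverts by adding 7, so sub: 3*((6*x) - 3) = -45.
Step 2. [3*((6*x) - 3) = -45] divide by the outer 3 ⇒ div: (6*x) - 3 = -15.
Step 3. [(6*x) - 3 = -15] the outer -3 inverts by adding 3, so sub: 6*x = -12.
Step 4. [6*x = -12] 6·(inner) — divide through by 6, so div: x = -2.

Answer: x ∈ {-2}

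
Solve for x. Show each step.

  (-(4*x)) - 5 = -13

Step 1. [(-(4*x)) - 5 = -13] -5 is outermost — add 5 both sides, so sub: -(4*x) = -8.
Step 2. [-(4*x) = -8] LHS negated; negate both sides. So neg: 4*x = 8.
Step 3. [4*x = 8] leading coefficient 4: divide by 4 ⇒ div: x = 2.

Answer: x ∈ {2}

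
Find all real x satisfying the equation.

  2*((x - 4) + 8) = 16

Step 1. [2*((x - 4) + 8) = 16] LHS = 2·(…); ÷2 both sides, so div: (x - 4) + 8 = 8.
Step 2. [(x - 4) + 8 = 8] 8 comes off first (subtract 8). So sub: x - 4 = 0.
Step 3. [x - 4 = 0] add 4: x sits inside (… - 4), so sub: x = 4.

Answer: x ∈ {4}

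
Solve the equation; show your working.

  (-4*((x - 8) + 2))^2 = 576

Step 1. [(-4*((x - 8) + 2))^2 = 576] 576 ≥ 0, LHS is (·)² — take ±√ ⇒ sqrt: -4*((x - 8) + 2) = 24 or -24.
Step 2. [-4*((x - 8) + 2) = 24 or -24] -4·(inner) — divide through by -4. So div: (x - 8) + 2 = -6 or 6.
Step 3. [(x - 8) + 2 = -6 or 6] subtract 2: x sits inside (… + 2), so sub: x - 8 = -8 or 4.
Step 4. [x - 8 = -8 or 4] -8 is outermost — add 8 both sides, so sub: x = 0 or 12.

Answer: x ∈ {0, 12}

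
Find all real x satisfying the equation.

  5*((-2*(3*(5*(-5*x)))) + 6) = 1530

Step 1. [5*((-2*(3*(5*(-5*x)))) + 6) = 1530] leading coefficient 5: divide by 5 ⇒ div: (-2*(3*(5*(-5*x)))) + 6 = 306.
Step 2. [(-2*(3*(5*(-5*x)))) + 6 = 306] the outer +6 inverts by subtracting 6 ⇒ sub: -2*(3*(5*(-5*x))) = 300.
Step 3. [-2*(3*(5*(-5*x))) = 300] -2·(inner) — divide through by -2, so div: 3*(5*(-5*x)) = -150.
Step 4. [3*(5*(-5*x)) = -150] LHS = 3·(…); ÷3 both sides. So div: 5*(-5*x) = -50.
Step 5. [5*(-5*x) = -50] leading coefficient 5: divide by 5. So div: -5*x = -10.
Step 6. [-5*x = -10] -5 out front; divide by -5, so div: x = 2.

Answer: x ∈ {2}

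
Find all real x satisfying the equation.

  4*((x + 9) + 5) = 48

Step 1. [4*((x + 9) + 5) = 48] LHS = 4·(…); ÷4 both sides ⇒ div: (x + 9) + 5 = 12.
Step 2. [(x + 9) + 5 = 12] 5 comes off first (subtract 5) ⇒ sub: x + 9 = 7.
Step 3. [x + 9 = 7] +9 is outermost — subtract 9 both sides. So sub: x = -2.

Answer: x ∈ {-2}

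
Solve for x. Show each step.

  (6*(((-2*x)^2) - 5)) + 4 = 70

Step 1. [(6*(((-2*x)^2) - 5)) + 4 = 70] peel the +4: subtract 4 from each side. So sub: 6*(((-2*x)^2) - 5) = 66.
Step 2. [6*(((-2*x)^2) - 5) = 66] LHS = 6·(…); ÷6 both sides ⇒ div: ((-2*x)^2) - 5 = 11.
Step 3. [((-2*x)^2) - 5 = 11] 5 comes off first (add 5). So sub: (-2*x)^2 = 16.
Step 4. [(-2*x)^2 = 16] LHS squared, RHS 16 ≥ 0: apply √ (±) ⇒ sqrt: -2*x = 4 or -4.
Step 5. [-2*x = 4 or -4] leading coefficient -2: divide by -2 ⇒ div: x = -2 or 2.

Answer: x ∈ {-2, 2}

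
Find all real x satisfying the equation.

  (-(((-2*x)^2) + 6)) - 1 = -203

Step 1. [(-(((-2*x)^2) + 6)) - 1 = -203] -1 is outermost — add 1 both sides, so sub: -(((-2*x)^2) + 6) = -202.
Step 2. [-(((-2*x)^2) + 6) = -202] leading − — multiply by −1, so neg: ((-2*x)^2) + 6 = 202.
Step 3. [((-2*x)^2) + 6 = 202] +6 is outermost — subtract 6 both sides, so sub: (-2*x)^2 = 196.
Step 4. [(-2*x)^2 = 196] 196 ≥ 0, LHS is (·)² — take ±√ ⇒ sqrt: -2*x = 14 or -14.
Step 5. [-2*x = 14 or -14] LHS = -2·(…); ÷-2 both sides. So div: x = -7 or 7.

Answer: x ∈ {-7, 7}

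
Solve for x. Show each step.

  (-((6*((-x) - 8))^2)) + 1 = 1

Step 1. [(-((6*((-x) - 8))^2)) + 1 = 1] subtract 1: x sits inside (… + 1), so sub: -((6*((-x) - 8))^2) = 0.
Step 2. [-((6*((-x) - 8))^2) = 0] LHS negated; negate both sides. So neg: (6*((-x) - 8))^2 = 0.
Step 3. [(6*((-x) - 8))^2 = 0] 0 ≥ 0, LHS is (·)² — take ±√. So sqrt: 6*((-x) - 8) = 0.
Step 4. [6*((-x) - 8) = 0] 6 out front; divide by 6, so div: (-x) - 8 = 0.
Step 5. [(-x) - 8 = 0] peel the -8: add 8 from each side ⇒ sub: -x = 8.
Step 6. [-x = 8] leading − — multiply by −1. So neg: x = -8.

Answer: x ∈ {-8}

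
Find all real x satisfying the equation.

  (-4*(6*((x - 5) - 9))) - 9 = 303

Step 1. [(-4*(6*((x - 5) - 9))) - 9 = 303] -9 is outermost — add 9 both sides ⇒ sub: -4*(6*((x - 5) - 9)) = 312.
Step 2. [-4*(6*((x - 5) - 9)) = 312] leading coefficient -4: divide by -4. So div: 6*((x - 5) - 9) = -78.
Step 3. [6*((x - 5) - 9) = -78] 6 out front; divide by 6 ⇒ div: (x - 5) - 9 = -13.
Step 4. [(x - 5) - 9 = -13] the outer -9 inverts by adding 9 ⇒ sub: x - 5 = -4.
Step 5. [x - 5 = -4] peel the -5: add 5 from each side. So sub: x = 1.

Answer: x ∈ {1}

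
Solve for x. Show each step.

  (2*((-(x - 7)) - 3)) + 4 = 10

Step 1. [(2*((-(x - 7)) - 3)) + 4 = 10] 4 comes off first (subtract 4), so sub: 2*((-(x - 7)) - 3) = 6.
Step 2. [2*((-(x - 7)) - 3) = 6] divide by the outer 2. So div: (-(x - 7)) - 3 = 3.
Step 3. [(-(x - 7)) - 3 = 3] 3 comes off first (add 3), so sub: -(x - 7) = 6.
Step 4. [-(x - 7) = 6] leading − — multiply by −1, so neg: x - 7 = -6.
Step 5. [x - 7 = -6] add 7: x sits inside (… - 7). So sub: x = 1.

Answer: x ∈ {1}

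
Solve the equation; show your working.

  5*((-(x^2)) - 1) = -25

Step 1. [5*((-(x^2)) - 1) = -25] 5 out front; divide by 5, so div: (-(x^2)) - 1 = -5.
Step 2. [(-(x^2)) - 1 = -5] add 1: x sits inside (… - 1), so sub: -(x^2) = -4.
Step 3. [-(x^2) = -4] LHS negated; negate both sides ⇒ neg: x^2 = 4.
Step 4. [x^2 = 4] √ both sides: 4 ≥ 0 gives two branches. So sqrt: x = 2 or -2.

Answer: x ∈ {-2, 2}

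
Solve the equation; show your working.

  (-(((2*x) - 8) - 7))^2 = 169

Step 1. [(-(((2*x) - 8) - 7))^2 = 169] LHS squared, RHS 169 ≥ 0: apply √ (±), so sqrt: -(((2*x) - 8) - 7) = 13 or -13.
Step 2. [-(((2*x) - 8) - 7) = 13 or -13] LHS negated; negate both sides. So neg: ((2*x) - 8) - 7 = -13 or 13.
Step 3. [((2*x) - 8) - 7 = -13 or 13] peel the -7: add 7 from each side ⇒ sub: (2*x) - 8 = -6 or 20.
Step 4. [(2*x) - 8 = -6 or 20] peel the -8: add 8 from each side, so sub: 2*x = 2 or 28.
Step 5. [2*x = 2 or 28] leading coefficient 2: divide by 2 ⇒ div: x = 1 or 14.

Answer: x ∈ {1, 14}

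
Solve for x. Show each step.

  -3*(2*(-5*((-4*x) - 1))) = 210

Step 1. [-3*(2*(-5*((-4*x) - 1))) = 210] leading coefficient -3: divide by -3. So div: 2*(-5*((-4*x) - 1)) = -70.
Step 2. [2*(-5*((-4*x) - 1)) = -70] leading coefficient 2: divide by 2 ⇒ div: -5*((-4*x) - 1) = -35.
Step 3. [-5*((-4*x) - 1) = -35] -5 out front; divide by -5, so div: (-4*x) - 1 = 7.
Step 4. [(-4*x) - 1 = 7] -1 is outermost — add 1 both sides ⇒ sub: -4*x = 8.
Step 5. [-4*x = 8] -4 out front; divide by -4. So div: x = -2.

Answer: x ∈ {-2}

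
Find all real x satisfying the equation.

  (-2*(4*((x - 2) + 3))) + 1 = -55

Step 1. [(-2*(4*((x - 2) + 3))) + 1 = -55] the outer +1 inverts by subtracting 1, so sub: -2*(4*((x - 2) + 3)) = -56.
Step 2. [-2*(4*((x - 2) + 3)) = -56] LHS = -2·(…); ÷-2 both sides, so div: 4*((x - 2) + 3) = 28.
Step 3. [4*((x - 2) + 3) = 28] leading coefficient 4: divide by 4 ⇒ div: (x - 2) + 3 = 7.
Step 4. [(x - 2) + 3 = 7] peel the +3: subtract 3 from each side, so sub: x - 2 = 4.
Step 5. [x - 2 = 4] -2 is outermost — add 2 both sides ⇒ sub: x = 6.

Answer: x ∈ {6}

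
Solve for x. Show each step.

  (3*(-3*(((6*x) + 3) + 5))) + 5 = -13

Step 1. [(3*(-3*(((6*x) + 3) + 5))) + 5 = -13] subtract 5: x sits inside (… + 5) ⇒ sub: 3*(-3*(((6*x) + 3) + 5)) = -18.
Step 2. [3*(-3*(((6*x) + 3) + 5)) = -18] divide by the outer 3, so div: -3*(((6*x) + 3) + 5) = -6.
Step 3. [-3*(((6*x) + 3) + 5) = -6] -3 out front; divide by -3, so div: ((6*x) + 3) + 5 = 2.
Step 4. [((6*x) + 3) + 5 = 2] 5 comes off first (subtract 5). So sub: (6*x) + 3 = -3.
Step 5. [(6*x) + 3 = -3] subtract 3: x sits inside (… + 3). So sub: 6*x = -6.
Step 6. [6*x = -6] 6 out front; divide by 6 ⇒ div: x = -1.

Answer: x ∈ {-1}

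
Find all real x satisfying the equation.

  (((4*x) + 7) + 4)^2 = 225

Step 1. [(((4*x) + 7) + 4)^2 = 225] LHS squared, RHS 225 ≥ 0: apply √ (±) ⇒ sqrt: ((4*x) + 7) + 4 = 15 or -15.
Step 2. [((4*x) + 7) + 4 = 15 or -15] 4 comes off first (subtract 4). So sub: (4*x) + 7 = 11 or -19.
Step 3. [(4*x) + 7 = 11 or -19] 7 comes off first (subtract 7) ⇒ sub: 4*x = 4 or -26.
Step 4. [4*x = 4 or -26] LHS = 4·(…); ÷4 both sides ⇒ div: x = 1 or -13/2.

Answer: x ∈ {-13/2, 1}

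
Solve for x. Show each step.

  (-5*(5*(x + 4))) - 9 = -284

Step 1. [(-5*(5*(x + 4))) - 9 = -284] -9 is outermost — add 9 both sides. So sub: -5*(5*(x + 4)) = -275.
Step 2. [-5*(5*(x + 4)) = -275] -5·(inner) — divide through by -5 ⇒ div: 5*(x + 4) = 55.
Step 3. [5*(x + 4) = 55] LHS = 5·(…); ÷5 both sides ⇒ div: x + 4 = 11.
Step 4. [x + 4 = 11] the outer +4 inverts by subtracting 4 ⇒ sub: x = 7.

Answer: x ∈ {7}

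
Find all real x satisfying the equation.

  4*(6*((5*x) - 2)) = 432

Step 1. [4*(6*((5*x) - 2)) = 432] divide by the outer 4, so div: 6*((5*x) - 2) = 108.
Step 2. [6*((5*x) - 2) = 108] 6 out front; divide by 6 ⇒ div: (5*x) - 2 = 18.
Step 3. [(5*x) - 2 = 18] add 2: x sits inside (… - 2). So sub: 5*x = 20.
Step 4. [5*x = 20] LHS = 5·(…); ÷5 both sides ⇒ div: x = 4.

Answer: x ∈ {4}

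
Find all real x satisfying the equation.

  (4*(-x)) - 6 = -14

Step 1. [(4*(-x)) - 6 = -14] add 6: x sits inside (… - 6). So sub: 4*(-x) = -8.
Step 2. [4*(-x) = -8] LHS = 4·(…); ÷4 both sides, so div: -x = -2.
Step 3. [-x = -2] flip signs both sides ⇒ neg: x = 2.

Answer: x ∈ {2}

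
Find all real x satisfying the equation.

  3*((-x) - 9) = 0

Step 1. [3*((-x) - 9) = 0] 3·(inner) — divide through by 3. So div: (-x) - 9 = 0.
Step 2. [(-x) - 9 = 0] peel the -9: add 9 from each side, so sub: -x = 9.
Step 3. [-x = 9] leading − — multiply by −1. So neg: x = -9.

Answer: x ∈ {-9}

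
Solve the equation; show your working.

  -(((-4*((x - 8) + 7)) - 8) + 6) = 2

Step 1. [-(((-4*((x - 8) + 7)) - 8) + 6) = 2] LHS negated; negate both sides, so neg: ((-4*((x - 8) + 7)) - 8) + 6 = -2.
Step 2. [((-4*((x - 8) + 7)) - 8) + 6 = -2] the outer +6 inverts by subtracting 6. So sub: (-4*((x - 8) + 7)) - 8 = -8.
Step 3. [(-4*((x - 8) + 7)) - 8 = -8] add 8: x sits inside (… - 8), so sub: -4*((x - 8) + 7) = 0.
Step 4. [-4*((x - 8) + 7) = 0] leading coefficient -4: divide by -4, so div: (x - 8) + 7 = 0.
Step 5. [(x - 8) + 7 = 0] peel the +7: subtract 7 from each side, so sub: x - 8 = -7.
Step 6. [x - 8 = -7] peel the -8: add 8 from each side ⇒ sub: x = 1.

Answer: x ∈ {1}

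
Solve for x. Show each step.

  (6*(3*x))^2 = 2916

Step 1. [(6*(3*x))^2 = 2916] LHS squared, RHS 2916 ≥ 0: apply √ (±) ⇒ sqrt: 6*(3*x) = 54 or -54.
Step 2. [6*(3*x) = 54 or -54] divide by the outer 6, so div: 3*x = 9 or -9.
Step 3. [3*x = 9 or -9] leading coefficient 3: divide by 3 ⇒ div: x = 3 or -3.

Answer: x ∈ {-3, 3}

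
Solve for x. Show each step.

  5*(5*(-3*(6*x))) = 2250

Step 1. [5*(5*(-3*(6*x))) = 2250] LHS = 5·(…); ÷5 both sides. So div: 5*(-3*(6*x)) = 450.
Step 2. [5*(-3*(6*x)) = 450] divide by the outer 5, so div: -3*(6*x) = 90.
Step 3. [-3*(6*x) = 90] -3 out front; divide by -3 ⇒ div: 6*x = -30.
Step 4. [6*x = -30] 6·(inner) — divide through by 6, so div: x = -5.

Answer: x ∈ {-5}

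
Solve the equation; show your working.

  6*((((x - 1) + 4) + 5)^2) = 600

Step 1. [6*((((x - 1) + 4) + 5)^2) = 600] 6 out front; divide by 6, so div: (((x - 1) + 4) + 5)^2 = 100.
Step 2. [(((x - 1) + 4) + 5)^2 = 100] 100 ≥ 0, LHS is (·)² — take ±√ ⇒ sqrt: ((x - 1) + 4) + 5 = 10 or -10.
Step 3. [((x - 1) + 4) + 5 = 10 or -10] subtract 5: x sits inside (… + 5), so sub: (x - 1) + 4 = 5 or -15.
Step 4. [(x - 1) + 4 = 5 or -15] the outer +4 inverts by subtracting 4, so sub: x - 1 = 1 or -19.
Step 5. [x - 1 = 1 or -19] add 1: x sits inside (… - 1) ⇒ sub: x = 2 or -18.

Answer: x ∈ {-18, 2}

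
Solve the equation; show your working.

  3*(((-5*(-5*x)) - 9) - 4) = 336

Step 1. [3*(((-5*(-5*x)) - 9) - 4) = 336] divide by the outer 3 ⇒ div: ((-5*(-5*x)) - 9) - 4 = 112.
Step 2. [((-5*(-5*x)) - 9) - 4 = 112] the outer -4 inverts by adding 4. So sub: (-5*(-5*x)) - 9 = 116.
Step 3. [(-5*(-5*x)) - 9 = 116] peel the -9: add 9 from each side ⇒ sub: -5*(-5*x) = 125.
Step 4. [-5*(-5*x) = 125] -5 out front; divide by -5. So div: -5*x = -25.
Step 5. [-5*x = -25] LHS = -5·(…); ÷-5 both sides. So div: x = 5.

Answer: x ∈ {5}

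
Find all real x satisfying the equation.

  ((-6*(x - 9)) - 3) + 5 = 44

Step 1. [((-6*(x - 9)) - 3) + 5 = 44] subtract 5: x sits inside (… + 5), so sub: (-6*(x - 9)) - 3 = 39.
Step 2. [(-6*(x - 9)) - 3 = 39] -3 is outermost — add 3 both sides, so sub: -6*(x - 9) = 42.
Step 3. [-6*(x - 9) = 42] LHS = -6·(…); ÷-6 both sides. So div: x - 9 = -7.
Step 4. [x - 9 = -7] the outer -9 inverts by adding 9, so sub: x = 2.

Answer: x ∈ {2}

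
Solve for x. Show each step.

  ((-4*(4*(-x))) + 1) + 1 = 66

Step 1. [((-4*(4*(-x))) + 1) + 1 = 66] peel the +1: subtract 1 from each side, so sub: (-4*(4*(-x))) + 1 = 65.
Step 2. [(-4*(4*(-x))) + 1 = 65] peel the +1: subtract 1 from each side ⇒ sub: -4*(4*(-x)) = 64.
Step 3. [-4*(4*(-x)) = 64] -4 out front; divide by -4 ⇒ div: 4*(-x) = -16.
Step 4. [4*(-x) = -16] divide by the outer 4 ⇒ div: -x = -4.
Step 5. [-x = -4] flip signs both sides ⇒ neg: x = 4.

Answer: x ∈ {4}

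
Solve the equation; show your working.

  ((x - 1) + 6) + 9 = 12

Step 1. [((x - 1) + 6) + 9 = 12] +9 is outermost — subtract 9 both sides, so sub: (x - 1) + 6 = 3.
Step 2. [(x - 1) + 6 = 3] +6 is outermost — subtract 6 both sides. So sub: x - 1 = -3.
Step 3. [x - 1 = -3] -1 is outermost — add 1 both sides, so sub: x = -2.

Answer: x ∈ {-2}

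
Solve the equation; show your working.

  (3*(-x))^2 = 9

Step 1. [(3*(-x))^2 = 9] 9 ≥ 0, LHS is (·)² — take ±√, so sqrt: 3*(-x) = 3 or -3.
Step 2. [3*(-x) = 3 or -3] leading coefficient 3: divide by 3. So div: -x = 1 or -1.
Step 3. [-x = 1 or -1] flip signs both sides, so neg: x = -1 or 1.

Answer: x ∈ {-1, 1}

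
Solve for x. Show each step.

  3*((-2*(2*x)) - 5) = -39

Step 1. [3*((-2*(2*x)) - 5) = -39] 3·(inner) — divide through by 3. So div: (-2*(2*x)) - 5 = -13.
Step 2. [(-2*(2*x)) - 5 = -13] 5 comes off first (add 5). So sub: -2*(2*x) = -8.
Step 3. [-2*(2*x) = -8] divide by the outer -2, so div: 2*x = 4.
Step 4. [2*x = 4] 2·(inner) — divide through by 2, so div: x = 2.

Answer: x ∈ {2}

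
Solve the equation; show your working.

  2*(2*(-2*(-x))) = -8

Step 1. [2*(2*(-2*(-x))) = -8] LHS = 2·(…); ÷2 both sides ⇒ div: 2*(-2*(-x)) = -4.
Step 2. [2*(-2*(-x)) = -4] LHS = 2·(…); ÷2 both sides. So div: -2*(-x) = -2.
Step 3. [-2*(-x) = -2] leading coefficient -2: divide by -2, so div: -x = 1.
Step 4. [-x = 1] flip signs both sides, so neg: x = -1.

Answer: x ∈ {-1}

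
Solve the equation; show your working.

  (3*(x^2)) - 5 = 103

Step 1. [(3*(x^2)) - 5 = 103] peel the -5: add 5 from each side ⇒ sub: 3*(x^2) = 108.
Step 2. [3*(x^2) = 108] leading coefficient 3: divide by 3 ⇒ div: x^2 = 36.
Step 3. [x^2 = 36] 36 ≥ 0, LHS is (·)² — take ±√. So sqrt: x = 6 or -6.

Answer: x ∈ {-6, 6}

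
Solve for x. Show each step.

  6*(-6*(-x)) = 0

Step 1. [6*(-6*(-x)) = 0] LHS = 6·(…); ÷6 both sides ⇒ div: -6*(-x) = 0.
Step 2. [-6*(-x) = 0] LHS = -6·(…); ÷-6 both sides ⇒ div: -x = 0.
Step 3. [-x = 0] leading − — multiply by −1 ⇒ neg: x = 0.

Answer: x ∈ {0}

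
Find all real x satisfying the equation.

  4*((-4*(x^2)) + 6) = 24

Step 1. [4*((-4*(x^2)) + 6) = 24] 4·(inner) — divide through by 4. So div: (-4*(x^2)) + 6 = 6.
Step 2. [(-4*(x^2)) + 6 = 6] the outer +6 inverts by subtracting 6. So sub: -4*(x^2) = 0.
Step 3. [-4*(x^2) = 0] divide by the outer -4. So div: x^2 = 0.
Step 4. [x^2 = 0] LHS squared, RHS 0 ≥ 0: apply √ (±). So sqrt: x = 0.

Answer: x ∈ {0}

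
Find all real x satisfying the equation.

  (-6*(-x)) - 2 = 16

Step 1. [(-6*(-x)) - 2 = 16] peel the -2: add 2 from each side ⇒ sub: -6*(-x) = 18.
Step 2. [-6*(-x) = 18] LHS = -6·(…); ÷-6 both sides. So div: -x = -3.
Step 3. [-x = -3] leading − — multiply by −1 ⇒ neg: x = 3.

Answer: x ∈ {3}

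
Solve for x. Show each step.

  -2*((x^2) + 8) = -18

Step 1. [-2*((x^2) + 8) = -18] -2·(inner) — divide through by -2. So div: (x^2) + 8 = 9.
Step 2. [(x^2) + 8 = 9] peel the +8: subtract 8 from each side. So sub: x^2 = 1.
Step 3. [x^2 = 1] √ both sides: 1 ≥ 0 gives two branches ⇒ sqrt: x = 1 or -1.

Answer: x ∈ {-1, 1}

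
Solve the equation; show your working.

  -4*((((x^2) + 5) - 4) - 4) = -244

Step 1. [-4*((((x^2) + 5) - 4) - 4) = -244] LHS = -4·(…); ÷-4 both sides, so div: (((x^2) + 5) - 4) - 4 = 61.
Step 2. [(((x^2) + 5) - 4) - 4 = 61] add 4: x sits inside (… - 4). So sub: ((x^2) + 5) - 4 = 65.
Step 3. [((x^2) + 5) - 4 = 65] the outer -4 inverts by adding 4, so sub: (x^2) + 5 = 69.
Step 4. [(x^2) + 5 = 69] 5 comes off first (subtract 5) ⇒ sub: x^2 = 64.
Step 5. [x^2 = 64] 64 ≥ 0, LHS is (·)² — take ±√, so sqrt: x = 8 or -8.

Answer: x ∈ {-8, 8}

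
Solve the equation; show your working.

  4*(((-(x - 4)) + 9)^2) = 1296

Step 1. [4*(((-(x - 4)) + 9)^2) = 1296] LHS = 4·(…); ÷4 both sides. So div: ((-(x - 4)) + 9)^2 = 324.
Step 2. [((-(x - 4)) + 9)^2 = 324] √ both sides: 324 ≥ 0 gives two branches. So sqrt: (-(x - 4)) + 9 = 18 or -18.
Step 3. [(-(x - 4)) + 9 = 18 or -18] +9 is outermost — subtract 9 both sides ⇒ sub: -(x - 4) = 9 or -27.
Step 4. [-(x - 4) = 9 or -27] flip signs both sides, so neg: x - 4 = -9 or 27.
Step 5. [x - 4 = -9 or 27] -4 is outermost — add 4 both sides, so sub: x = -5 or 31.

Answer: x ∈ {-5, 31}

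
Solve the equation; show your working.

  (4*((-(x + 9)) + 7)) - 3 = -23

Step 1. [(4*((-(x + 9)) + 7)) - 3 = -23] 3 comes off first (add 3) ⇒ sub: 4*((-(x + 9)) + 7) = -20.
Step 2. [4*((-(x + 9)) + 7) = -20] leading coefficient 4: divide by 4 ⇒ div: (-(x + 9)) + 7 = -5.
Step 3. [(-(x + 9)) + 7 = -5] 7 comes off first (subtract 7), so sub: -(x + 9) = -12.
Step 4. [-(x + 9) = -12] LHS negated; negate both sides. So neg: x + 9 = 12.
Step 5. [x + 9 = 12] the outer +9 inverts by subtracting 9 ⇒ sub: x = 3.

Answer: x ∈ {3}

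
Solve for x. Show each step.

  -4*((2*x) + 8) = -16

Step 1. [-4*((2*x) + 8) = -16] -4 out front; divide by -4, so div: (2*x) + 8 = 4.
Step 2. [(2*x) + 8 = 4] 2 divides every term; factor it out. So factor: x + 4 = 2.
Step 3. [x + 4 = 2] 4 comes off first (subtract 4) ⇒ sub: x = -2.

Answer: x ∈ {-2}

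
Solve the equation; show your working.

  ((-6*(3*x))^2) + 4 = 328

Step 1. [((-6*(3*x))^2) + 4 = 328] +4 is outermost — subtract 4 both sides, so sub: (-6*(3*x))^2 = 324.
Step 2. [(-6*(3*x))^2 = 324] √ both sides: 324 ≥ 0 gives two branches. So sqrt: -6*(3*x) = 18 or -18.
Step 3. [-6*(3*x) = 18 or -18] divide by the outer -6, so div: 3*x = -3 or 3.
Step 4. [3*x = -3 or 3] leading coefficient 3: divide by 3, so div: x = -1 or 1.

Answer: x ∈ {-1, 1}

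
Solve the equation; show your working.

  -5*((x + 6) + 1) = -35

Step 1. [-5*((x + 6) + 1) = -35] -5 out front; divide by -5, so div: (x + 6) + 1 = 7.
Step 2. [(x + 6) + 1 = 7] 1 comes off first (subtract 1) ⇒ sub: x + 6 = 6.
Step 3. [x + 6 = 6] subtract 6: x sits inside (… + 6), so sub: x = 0.

Answer: x ∈ {0}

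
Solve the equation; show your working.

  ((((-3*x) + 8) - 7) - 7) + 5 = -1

Step 1. [((((-3*x) + 8) - 7) - 7) + 5 = -1] 5 comes off first (subtract 5) ⇒ sub: (((-3*x) + 8) - 7) - 7 = -6.
Step 2. [(((-3*x) + 8) - 7) - 7 = -6] peel the -7: add 7 from each side ⇒ sub: ((-3*x) + 8) - 7 = 1.
Step 3. [((-3*x) + 8) - 7 = 1] peel the -7: add 7 from each side. So sub: (-3*x) + 8 = 8.
Step 4. [(-3*x) + 8 = 8] +8 is outermost — subtract 8 both sides ⇒ sub: -3*x = 0.
Step 5. [-3*x = 0] divide by the outer -3 ⇒ div: x = 0.

Answer: x ∈ {0}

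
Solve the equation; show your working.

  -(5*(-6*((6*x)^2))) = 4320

Step 1. [-(5*(-6*((6*x)^2))) = 4320] leading − — multiply by −1, so neg: 5*(-6*((6*x)^2)) = -4320.
Step 2. [5*(-6*((6*x)^2)) = -4320] LHS = 5·(…); ÷5 both sides. So div: -6*((6*x)^2) = -864.
Step 3. [-6*((6*x)^2) = -864] -6 out front; divide by -6. So div: (6*x)^2 = 144.
Step 4. [(6*x)^2 = 144] LHS squared, RHS 144 ≥ 0: apply √ (±), so sqrt: 6*x = 12 or -12.
Step 5. [6*x = 12 or -12] 6 out front; divide by 6 ⇒ div: x = 2 or -2.

Answer: x ∈ {-2, 2}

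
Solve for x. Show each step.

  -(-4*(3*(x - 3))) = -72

Step 1. [-(-4*(3*(x - 3))) = -72] flip signs both sides ⇒ neg: -4*(3*(x - 3)) = 72.
Step 2. [-4*(3*(x - 3)) = 72] leading coefficient -4: divide by -4, so div: 3*(x - 3) = -18.
Step 3. [3*(x - 3) = -18] leading coefficient 3: divide by 3, so div: x - 3 = -6.
Step 4. [x - 3 = -6] peel the -3: add 3 from each side, so sub: x = -3.

Answer: x ∈ {-3}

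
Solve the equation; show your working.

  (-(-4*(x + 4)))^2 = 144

Step 1. [(-(-4*(x + 4)))^2 = 144] LHS squared, RHS 144 ≥ 0: apply √ (±), so sqrt: -(-4*(x + 4)) = 12 or -12.
Step 2. [-(-4*(x + 4)) = 12 or -12] flip signs both sides, so neg: -4*(x + 4) = -12 or 12.
Step 3. [-4*(x + 4) = -12 or 12] -4·(inner) — divide through by -4. So div: x + 4 = 3 or -3.
Step 4. [x + 4 = 3 or -3] 4 comes off first (subtract 4). So sub: x = -1 or -7.

Answer: x ∈ {-7, -1}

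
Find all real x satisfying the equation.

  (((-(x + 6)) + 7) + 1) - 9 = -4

Step 1. [(((-(x + 6)) + 7) + 1) - 9 = -4] add 9: x sits inside (… - 9) ⇒ sub: ((-(x + 6)) + 7) + 1 = 5.
Step 2. [((-(x + 6)) + 7) + 1 = 5] subtract 1: x sits inside (… + 1) ⇒ sub: (-(x + 6)) + 7 = 4.
Step 3. [(-(x + 6)) + 7 = 4] peel the +7: subtract 7 from each side, so sub: -(x + 6) = -3.
Step 4. [-(x + 6) = -3] leading − — multiply by −1. So neg: x + 6 = 3.
Step 5. [x + 6 = 3] 6 comes off first (subtract 6) ⇒ sub: x = -3.

Answer: x ∈ {-3}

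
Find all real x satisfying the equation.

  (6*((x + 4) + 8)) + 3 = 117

Step 1. [(6*((x + 4) + 8)) + 3 = 117] subtract 3: x sits inside (… + 3). So sub: 6*((x + 4) + 8) = 114.
Step 2. [6*((x + 4) + 8) = 114] 6·(inner) — divide through by 6 ⇒ div: (x + 4) + 8 = 19.
Step 3. [(x + 4) + 8 = 19] +8 is outermost — subtract 8 both sides. So sub: x + 4 = 11.
Step 4. [x + 4 = 11] the outer +4 inverts by subtracting 4. So sub: x = 7.

Answer: x ∈ {7}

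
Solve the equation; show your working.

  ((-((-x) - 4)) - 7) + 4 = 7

Step 1. [((-((-x) - 4)) - 7) + 4 = 7] the outer +4 inverts by subtracting 4 ⇒ sub: (-((-x) - 4)) - 7 = 3.
Step 2. [(-((-x) - 4)) - 7 = 3] -7 is outermost — add 7 both sides, so sub: -((-x) - 4) = 10.
Step 3. [-((-x) - 4) = 10] leading − — multiply by −1. So neg: (-x) - 4 = -10.
Step 4. [(-x) - 4 = -10] peel the -4: add 4 from each side, so sub: -x = -6.
Step 5. [-x = -6] LHS negated; negate both sides, so neg: x = 6.

Answer: x ∈ {6}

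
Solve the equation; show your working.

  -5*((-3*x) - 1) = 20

Step 1. [-5*((-3*x) - 1) = 20] leading coefficient -5: divide by -5 ⇒ div: (-3*x) - 1 = -4.
Step 2. [(-3*x) - 1 = -4] -1 is outermost — add 1 both sides ⇒ sub: -3*x = -3.
Step 3. [-3*x = -3] LHS = -3·(…); ÷-3 both sides ⇒ div: x = 1.

Answer: x ∈ {1}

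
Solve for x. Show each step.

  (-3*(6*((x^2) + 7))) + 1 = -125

Step 1. [(-3*(6*((x^2) + 7))) + 1 = -125] the outer +1 inverts by subtracting 1. So sub: -3*(6*((x^2) + 7)) = -126.
Step 2. [-3*(6*((x^2) + 7)) = -126] LHS = -3·(…); ÷-3 both sides, so div: 6*((x^2) + 7) = 42.
Step 3. [6*((x^2) + 7) = 42] 6·(inner) — divide through by 6, so div: (x^2) + 7 = 7.
Step 4. [(x^2) + 7 = 7] the outer +7 inverts by subtracting 7 ⇒ sub: x^2 = 0.
Step 5. [x^2 = 0] LHS squared, RHS 0 ≥ 0: apply √ (±). So sqrt: x = 0.

Answer: x ∈ {0}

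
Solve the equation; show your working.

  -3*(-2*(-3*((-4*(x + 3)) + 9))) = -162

Step 1. [-3*(-2*(-3*((-4*(x + 3)) + 9))) = -162] LHS = -3·(…); ÷-3 both sides. So div: -2*(-3*((-4*(x + 3)) + 9)) = 54.
Step 2. [-2*(-3*((-4*(x + 3)) + 9)) = 54] -2 out front; divide by -2, so div: -3*((-4*(x + 3)) + 9) = -27.
Step 3. [-3*((-4*(x + 3)) + 9) = -27] leading coefficient -3: divide by -3 ⇒ div: (-4*(x + 3)) + 9 = 9.
Step 4. [(-4*(x + 3)) + 9 = 9] subtract 9: x sits inside (… + 9) ⇒ sub: -4*(x + 3) = 0.
Step 5. [-4*(x + 3) = 0] LHS = -4·(…); ÷-4 both sides ⇒ div: x + 3 = 0.
Step 6. [x + 3 = 0] subtract 3: x sits inside (… + 3) ⇒ sub: x = -3.

Answer: x ∈ {-3}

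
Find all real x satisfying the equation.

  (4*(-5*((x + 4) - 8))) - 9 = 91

Step 1. [(4*(-5*((x + 4) - 8))) - 9 = 91] add 9: x sits inside (… - 9) ⇒ sub: 4*(-5*((x + 4) - 8)) = 100.
Step 2. [4*(-5*((x + 4) - 8)) = 100] 4 out front; divide by 4, so div: -5*((x + 4) - 8) = 25.
Step 3. [-5*((x + 4) - 8) = 25] LHS = -5·(…); ÷-5 both sides. So div: (x + 4) - 8 = -5.
Step 4. [(x + 4) - 8 = -5] peel the -8: add 8 from each side. So sub: x + 4 = 3.
Step 5. [x + 4 = 3] 4 comes off first (subtract 4), so sub: x = -1.

Answer: x ∈ {-1}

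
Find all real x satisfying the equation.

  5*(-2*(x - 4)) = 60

Step 1. [5*(-2*(x - 4)) = 60] 5 out front; divide by 5. So div: -2*(x - 4) = 12.
Step 2. [-2*(x - 4) = 12] -2·(inner) — divide through by -2, so div: x - 4 = -6.
Step 3. [x - 4 = -6] -4 is outermost — add 4 both sides ⇒ sub: x = -2.

Answer: x ∈ {-2}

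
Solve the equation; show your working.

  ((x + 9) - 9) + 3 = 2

Step 1. [((x + 9) - 9) + 3 = 2] 3 comes off first (subtract 3), so sub: (x + 9) - 9 = -1.
Step 2. [(x + 9) - 9 = -1] -9 is outermost — add 9 both sides, so sub: x + 9 = 8.
Step 3. [x + 9 = 8] the outer +9 inverts by subtracting 9, so sub: x = -1.

Answer: x ∈ {-1}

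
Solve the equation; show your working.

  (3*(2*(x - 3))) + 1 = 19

Step 1. [(3*(2*(x - 3))) + 1 = 19] peel the +1: subtract 1 from each side, so sub: 3*(2*(x - 3)) = 18.
Step 2. [3*(2*(x - 3)) = 18] 3 out front; divide by 3 ⇒ div: 2*(x - 3) = 6.
Step 3. [2*(x - 3) = 6] leading coefficient 2: divide by 2 ⇒ div: x - 3 = 3.
Step 4. [x - 3 = 3] add 3: x sits inside (… - 3). So sub: x = 6.

Answer: x ∈ {6}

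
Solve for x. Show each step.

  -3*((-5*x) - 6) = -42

Step 1. [-3*((-5*x) - 6) = -42] LHS = -3·(…); ÷-3 both sides, so div: (-5*x) - 6 = 14.
Step 2. [(-5*x) - 6 = 14] add 6: x sits inside (… - 6). So sub: -5*x = 20.
Step 3. [-5*x = 20] divide by the outer -5, so div: x = -4.

Answer: x ∈ {-4}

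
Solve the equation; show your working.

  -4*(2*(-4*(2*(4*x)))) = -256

Step 1. [-4*(2*(-4*(2*(4*x)))) = -256] leading coefficient -4: divide by -4, so div: 2*(-4*(2*(4*x))) = 64.
Step 2. [2*(-4*(2*(4*x))) = 64] divide by the outer 2 ⇒ div: -4*(2*(4*x)) = 32.
Step 3. [-4*(2*(4*x)) = 32] LHS = -4·(…); ÷-4 both sides. So div: 2*(4*x) = -8.
Step 4. [2*(4*x) = -8] 2 out front; divide by 2 ⇒ div: 4*x = -4.
Step 5. [4*x = -4] LHS = 4·(…); ÷4 both sides. So div: x = -1.

Answer: x ∈ {-1}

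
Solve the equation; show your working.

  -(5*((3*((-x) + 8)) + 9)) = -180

Step 1. [-(5*((3*((-x) + 8)) + 9)) = -180] LHS negated; negate both sides ⇒ neg: 5*((3*((-x) + 8)) + 9) = 180.
Step 2. [5*((3*((-x) + 8)) + 9) = 180] leading coefficient 5: divide by 5, so div: (3*((-x) + 8)) + 9 = 36.
Step 3. [(3*((-x) + 8)) + 9 = 36] 3 | LHS and 3 | 36: pull 3 out, so factor: ((-x) + 8) + 3 = 12.
Step 4. [((-x) + 8) + 3 = 12] 3 comes off first (subtract 3). So sub: (-x) + 8 = 9.
Step 5. [(-x) + 8 = 9] subtract 8: x sits inside (… + 8). So sub: -x = 1.
Step 6. [-x = 1] flip signs both sides ⇒ neg: x = -1.

Answer: x ∈ {-1}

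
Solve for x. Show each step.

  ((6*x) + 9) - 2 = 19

Step 1. [((6*x) + 9) - 2 = 19] peel the -2: add 2 from each side. So sub: (6*x) + 9 = 21.
Step 2. [(6*x) + 9 = 21] subtract 9: x sits inside (… + 9), so sub: 6*x = 12.
Step 3. [6*x = 12] leading coefficient 6: divide by 6 ⇒ div: x = 2.

Answer: x ∈ {2}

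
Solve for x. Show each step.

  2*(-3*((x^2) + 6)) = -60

Step 1. [2*(-3*((x^2) + 6)) = -60] LHS = 2·(…); ÷2 both sides. So div: -3*((x^2) + 6) = -30.
Step 2. [-3*((x^2) + 6) = -30] divide by the outer -3, so div: (x^2) + 6 = 10.
Step 3. [(x^2) + 6 = 10] peel the +6: subtract 6 from each side ⇒ sub: x^2 = 4.
Step 4. [x^2 = 4] √ both sides: 4 ≥ 0 gives two branches ⇒ sqrt: x = 2 or -2.

Answer: x ∈ {-2, 2}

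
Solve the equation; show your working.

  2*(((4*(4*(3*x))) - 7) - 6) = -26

Step 1. [2*(((4*(4*(3*x))) - 7) - 6) = -26] LHS = 2·(…); ÷2 both sides ⇒ div: ((4*(4*(3*x))) - 7) - 6 = -13.
Step 2. [((4*(4*(3*x))) - 7) - 6 = -13] 6 comes off first (add 6) ⇒ sub: (4*(4*(3*x))) - 7 = -7.
Step 3. [(4*(4*(3*x))) - 7 = -7] peel the -7: add 7 from each side, so sub: 4*(4*(3*x)) = 0.
Step 4. [4*(4*(3*x)) = 0] 4·(inner) — divide through by 4, so div: 4*(3*x) = 0.
Step 5. [4*(3*x) = 0] 4 out front; divide by 4, so div: 3*x = 0.
Step 6. [3*x = 0] 3 out front; divide by 3 ⇒ div: x = 0.

Answer: x ∈ {0}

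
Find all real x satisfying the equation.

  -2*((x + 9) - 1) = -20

Step 1. [-2*((x + 9) - 1) = -20] LHS = -2·(…); ÷-2 both sides ⇒ div: (x + 9) - 1 = 10.
Step 2. [(x + 9) - 1 = 10] 1 comes off first (add 1) ⇒ sub: x + 9 = 11.
Step 3. [x + 9 = 11] peel the +9: subtract 9 from each side ⇒ sub: x = 2.

Answer: x ∈ {2}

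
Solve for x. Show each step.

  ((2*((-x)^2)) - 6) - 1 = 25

Step 1. [((2*((-x)^2)) - 6) - 1 = 25] peel the -1: add 1 from each side, so sub: (2*((-x)^2)) - 6 = 26.
Step 2. [(2*((-x)^2)) - 6 = 26] 2 | LHS and 2 | 26: pull 2 out, so factor: ((-x)^2) - 3 = 13.
Step 3. [((-x)^2) - 3 = 13] -3 is outermost — add 3 both sides, so sub: (-x)^2 = 16.
Step 4. [(-x)^2 = 16] √ both sides: 16 ≥ 0 gives two branches. So sqrt: -x = 4 or -4.
Step 5. [-x = 4 or -4] LHS negated; negate both sides ⇒ neg: x = -4 or 4.

Answer: x ∈ {-4, 4}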